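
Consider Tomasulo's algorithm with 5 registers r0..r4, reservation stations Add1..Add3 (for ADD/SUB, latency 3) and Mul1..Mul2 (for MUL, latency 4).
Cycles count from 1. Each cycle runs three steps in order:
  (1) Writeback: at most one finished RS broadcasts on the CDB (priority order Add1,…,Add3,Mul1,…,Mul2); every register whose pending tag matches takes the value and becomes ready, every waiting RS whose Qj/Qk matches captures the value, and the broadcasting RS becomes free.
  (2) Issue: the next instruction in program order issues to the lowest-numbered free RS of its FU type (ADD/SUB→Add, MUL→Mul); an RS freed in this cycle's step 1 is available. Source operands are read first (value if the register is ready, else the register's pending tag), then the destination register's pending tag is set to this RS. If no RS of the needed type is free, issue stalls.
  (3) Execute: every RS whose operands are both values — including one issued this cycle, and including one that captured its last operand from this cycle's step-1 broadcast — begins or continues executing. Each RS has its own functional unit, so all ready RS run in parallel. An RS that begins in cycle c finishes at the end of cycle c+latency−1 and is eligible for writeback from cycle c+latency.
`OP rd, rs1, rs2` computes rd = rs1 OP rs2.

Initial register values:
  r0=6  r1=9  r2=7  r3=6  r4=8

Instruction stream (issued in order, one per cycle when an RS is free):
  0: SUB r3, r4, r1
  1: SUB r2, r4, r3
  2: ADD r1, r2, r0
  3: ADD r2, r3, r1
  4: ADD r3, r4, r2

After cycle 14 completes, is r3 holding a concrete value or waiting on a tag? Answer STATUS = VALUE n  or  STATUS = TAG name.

STATUS = TAG Add2

cycle 1: issue SUB r3<-Add1 // r0:6,r1:9,r2:7,r3:Add1,r4:8
cycle 2: issue SUB r2<-Add2 // r0:6,r1:9,r2:Add2,r3:Add1,r4:8
cycle 3: issue ADD r1<-Add3 // r0:6,r1:Add3,r2:Add2,r3:Add1,r4:8
cycle 4: CDB Add1=-1; issue ADD r2<-Add1 // r0:6,r1:Add3,r2:Add1,r3:-1,r4:8
cycle 5: stall // r0:6,r1:Add3,r2:Add1,r3:-1,r4:8
cycle 6: stall // r0:6,r1:Add3,r2:Add1,r3:-1,r4:8
cycle 7: CDB Add2=9; issue ADD r3<-Add2 // r0:6,r1:Add3,r2:Add1,r3:Add2,r4:8
cycle 8: - // r0:6,r1:Add3,r2:Add1,r3:Add2,r4:8
cycle 9: - // r0:6,r1:Add3,r2:Add1,r3:Add2,r4:8
cycle 10: CDB Add3=15 // r0:6,r1:15,r2:Add1,r3:Add2,r4:8
cycle 11: - // r0:6,r1:15,r2:Add1,r3:Add2,r4:8
cycle 12: - // r0:6,r1:15,r2:Add1,r3:Add2,r4:8
cycle 13: CDB Add1=14 // r0:6,r1:15,r2:14,r3:Add2,r4:8
cycle 14: - // r0:6,r1:15,r2:14,r3:Add2,r4:8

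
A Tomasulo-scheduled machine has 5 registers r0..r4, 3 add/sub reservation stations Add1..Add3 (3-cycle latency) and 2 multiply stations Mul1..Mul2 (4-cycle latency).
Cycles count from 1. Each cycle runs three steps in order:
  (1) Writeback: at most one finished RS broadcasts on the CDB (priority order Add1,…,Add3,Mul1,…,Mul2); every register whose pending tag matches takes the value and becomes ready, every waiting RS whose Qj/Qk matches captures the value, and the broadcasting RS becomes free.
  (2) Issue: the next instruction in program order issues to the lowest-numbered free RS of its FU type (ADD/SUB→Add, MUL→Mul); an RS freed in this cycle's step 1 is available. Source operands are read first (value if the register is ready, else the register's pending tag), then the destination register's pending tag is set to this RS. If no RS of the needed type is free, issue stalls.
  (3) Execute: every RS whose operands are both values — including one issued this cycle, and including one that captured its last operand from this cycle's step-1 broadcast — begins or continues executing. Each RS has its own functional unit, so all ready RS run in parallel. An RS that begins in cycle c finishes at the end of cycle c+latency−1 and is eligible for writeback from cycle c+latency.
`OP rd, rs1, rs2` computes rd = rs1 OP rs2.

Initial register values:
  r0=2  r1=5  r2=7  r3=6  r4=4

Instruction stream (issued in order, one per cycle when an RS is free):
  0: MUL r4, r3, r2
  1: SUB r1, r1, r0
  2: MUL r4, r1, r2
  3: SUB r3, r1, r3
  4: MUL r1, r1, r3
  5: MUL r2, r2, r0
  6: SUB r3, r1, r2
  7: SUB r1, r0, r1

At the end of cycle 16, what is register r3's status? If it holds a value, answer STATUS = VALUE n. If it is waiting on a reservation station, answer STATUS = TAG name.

STATUS = VALUE -23

c1: issue MUL r4<-Mul1 | r0:2,r1:5,r2:7,r3:6,r4:Mul1
c2: issue SUB r1<-Add1 | r0:2,r1:Add1,r2:7,r3:6,r4:Mul1
c3: issue MUL r4<-Mul2 | r0:2,r1:Add1,r2:7,r3:6,r4:Mul2
c4: issue SUB r3<-Add2 | r0:2,r1:Add1,r2:7,r3:Add2,r4:Mul2
c5: CDB Add1=3; stall | r0:2,r1:3,r2:7,r3:Add2,r4:Mul2
c6: CDB Mul1=42; issue MUL r1<-Mul1 | r0:2,r1:Mul1,r2:7,r3:Add2,r4:Mul2
c7: stall | r0:2,r1:Mul1,r2:7,r3:Add2,r4:Mul2
c8: CDB Add2=-3; stall | r0:2,r1:Mul1,r2:7,r3:-3,r4:Mul2
c9: CDB Mul2=21; issue MUL r2<-Mul2 | r0:2,r1:Mul1,r2:Mul2,r3:-3,r4:21
c10: issue SUB r3<-Add1 | r0:2,r1:Mul1,r2:Mul2,r3:Add1,r4:21
c11: issue SUB r1<-Add2 | r0:2,r1:Add2,r2:Mul2,r3:Add1,r4:21
c12: CDB Mul1=-9 | r0:2,r1:Add2,r2:Mul2,r3:Add1,r4:21
c13: CDB Mul2=14 | r0:2,r1:Add2,r2:14,r3:Add1,r4:21
c14: - | r0:2,r1:Add2,r2:14,r3:Add1,r4:21
c15: CDB Add2=11 | r0:2,r1:11,r2:14,r3:Add1,r4:21
c16: CDB Add1=-23 | r0:2,r1:11,r2:14,r3:-23,r4:21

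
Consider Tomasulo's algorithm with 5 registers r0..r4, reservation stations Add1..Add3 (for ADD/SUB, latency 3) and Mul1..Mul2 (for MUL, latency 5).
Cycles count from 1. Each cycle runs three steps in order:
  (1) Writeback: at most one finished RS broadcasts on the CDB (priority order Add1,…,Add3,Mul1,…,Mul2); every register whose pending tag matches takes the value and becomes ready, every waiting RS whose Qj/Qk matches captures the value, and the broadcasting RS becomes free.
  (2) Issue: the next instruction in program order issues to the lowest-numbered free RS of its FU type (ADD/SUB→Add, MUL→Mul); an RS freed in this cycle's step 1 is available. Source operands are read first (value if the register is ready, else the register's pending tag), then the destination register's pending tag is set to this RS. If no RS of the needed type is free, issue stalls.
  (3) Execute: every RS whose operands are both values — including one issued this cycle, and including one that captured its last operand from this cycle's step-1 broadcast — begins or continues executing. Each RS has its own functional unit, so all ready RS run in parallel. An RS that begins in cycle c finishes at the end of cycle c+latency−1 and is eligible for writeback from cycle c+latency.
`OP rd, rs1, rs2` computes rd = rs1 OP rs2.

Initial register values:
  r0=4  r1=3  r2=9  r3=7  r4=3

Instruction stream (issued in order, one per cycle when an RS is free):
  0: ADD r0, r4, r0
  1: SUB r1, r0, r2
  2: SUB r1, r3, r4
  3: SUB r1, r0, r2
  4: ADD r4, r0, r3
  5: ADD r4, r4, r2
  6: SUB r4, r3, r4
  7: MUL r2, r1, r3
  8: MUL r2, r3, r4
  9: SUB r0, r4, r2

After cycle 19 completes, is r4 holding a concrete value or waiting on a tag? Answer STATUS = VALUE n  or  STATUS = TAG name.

STATUS = VALUE -16

c1: issue ADD r0<-Add1 | r0:Add1,r1:3,r2:9,r3:7,r4:3
c2: issue SUB r1<-Add2 | r0:Add1,r1:Add2,r2:9,r3:7,r4:3
c3: issue SUB r1<-Add3 | r0:Add1,r1:Add3,r2:9,r3:7,r4:3
c4: CDB Add1=7; issue SUB r1<-Add1 | r0:7,r1:Add1,r2:9,r3:7,r4:3
c5: stall | r0:7,r1:Add1,r2:9,r3:7,r4:3
c6: CDB Add3=4; issue ADD r4<-Add3 | r0:7,r1:Add1,r2:9,r3:7,r4:Add3
c7: CDB Add1=-2; issue ADD r4<-Add1 | r0:7,r1:-2,r2:9,r3:7,r4:Add1
c8: CDB Add2=-2; issue SUB r4<-Add2 | r0:7,r1:-2,r2:9,r3:7,r4:Add2
c9: CDB Add3=14; issue MUL r2<-Mul1 | r0:7,r1:-2,r2:Mul1,r3:7,r4:Add2
c10: issue MUL r2<-Mul2 | r0:7,r1:-2,r2:Mul2,r3:7,r4:Add2
c11: issue SUB r0<-Add3 | r0:Add3,r1:-2,r2:Mul2,r3:7,r4:Add2
c12: CDB Add1=23 | r0:Add3,r1:-2,r2:Mul2,r3:7,r4:Add2
c13: - | r0:Add3,r1:-2,r2:Mul2,r3:7,r4:Add2
c14: CDB Mul1=-14 | r0:Add3,r1:-2,r2:Mul2,r3:7,r4:Add2
c15: CDB Add2=-16 | r0:Add3,r1:-2,r2:Mul2,r3:7,r4:-16
c16: - | r0:Add3,r1:-2,r2:Mul2,r3:7,r4:-16
c17: - | r0:Add3,r1:-2,r2:Mul2,r3:7,r4:-16
c18: - | r0:Add3,r1:-2,r2:Mul2,r3:7,r4:-16
c19: - | r0:Add3,r1:-2,r2:Mul2,r3:7,r4:-16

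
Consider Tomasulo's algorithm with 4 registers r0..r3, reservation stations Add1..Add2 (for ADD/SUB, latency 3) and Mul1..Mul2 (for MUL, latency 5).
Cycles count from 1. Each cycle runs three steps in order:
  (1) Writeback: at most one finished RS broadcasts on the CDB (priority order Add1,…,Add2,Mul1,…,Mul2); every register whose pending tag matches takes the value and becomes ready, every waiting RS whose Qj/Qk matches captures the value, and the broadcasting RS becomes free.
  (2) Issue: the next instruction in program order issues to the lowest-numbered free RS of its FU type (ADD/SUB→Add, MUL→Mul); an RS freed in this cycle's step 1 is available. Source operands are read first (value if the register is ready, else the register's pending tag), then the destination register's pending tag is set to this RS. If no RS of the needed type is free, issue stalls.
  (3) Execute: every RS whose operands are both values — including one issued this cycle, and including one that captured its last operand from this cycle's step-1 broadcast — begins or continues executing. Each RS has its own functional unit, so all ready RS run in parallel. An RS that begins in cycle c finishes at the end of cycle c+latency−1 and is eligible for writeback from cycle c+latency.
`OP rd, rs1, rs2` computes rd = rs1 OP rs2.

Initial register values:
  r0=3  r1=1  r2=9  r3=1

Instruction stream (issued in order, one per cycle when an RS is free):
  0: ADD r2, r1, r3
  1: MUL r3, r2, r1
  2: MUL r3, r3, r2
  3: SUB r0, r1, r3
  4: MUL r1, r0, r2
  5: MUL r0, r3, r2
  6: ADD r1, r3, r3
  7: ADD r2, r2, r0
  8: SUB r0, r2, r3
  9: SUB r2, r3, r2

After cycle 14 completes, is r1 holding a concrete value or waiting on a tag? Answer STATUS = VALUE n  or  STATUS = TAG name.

c1: issue ADD r2<-Add1 | r0:3,r1:1,r2:Add1,r3:1
c2: issue MUL r3<-Mul1 | r0:3,r1:1,r2:Add1,r3:Mul1
c3: issue MUL r3<-Mul2 | r0:3,r1:1,r2:Add1,r3:Mul2
c4: CDB Add1=2; issue SUB r0<-Add1 | r0:Add1,r1:1,r2:2,r3:Mul2
c5: stall | r0:Add1,r1:1,r2:2,r3:Mul2
c6: stall | r0:Add1,r1:1,r2:2,r3:Mul2
c7: stall | r0:Add1,r1:1,r2:2,r3:Mul2
c8: stall | r0:Add1,r1:1,r2:2,r3:Mul2
c9: CDB Mul1=2; issue MUL r1<-Mul1 | r0:Add1,r1:Mul1,r2:2,r3:Mul2
c10: stall | r0:Add1,r1:Mul1,r2:2,r3:Mul2
c11: stall | r0:Add1,r1:Mul1,r2:2,r3:Mul2
c12: stall | r0:Add1,r1:Mul1,r2:2,r3:Mul2
c13: stall | r0:Add1,r1:Mul1,r2:2,r3:Mul2
c14: CDB Mul2=4; issue MUL r0<-Mul2 | r0:Mul2,r1:Mul1,r2:2,r3:4

STATUS = TAG Mul1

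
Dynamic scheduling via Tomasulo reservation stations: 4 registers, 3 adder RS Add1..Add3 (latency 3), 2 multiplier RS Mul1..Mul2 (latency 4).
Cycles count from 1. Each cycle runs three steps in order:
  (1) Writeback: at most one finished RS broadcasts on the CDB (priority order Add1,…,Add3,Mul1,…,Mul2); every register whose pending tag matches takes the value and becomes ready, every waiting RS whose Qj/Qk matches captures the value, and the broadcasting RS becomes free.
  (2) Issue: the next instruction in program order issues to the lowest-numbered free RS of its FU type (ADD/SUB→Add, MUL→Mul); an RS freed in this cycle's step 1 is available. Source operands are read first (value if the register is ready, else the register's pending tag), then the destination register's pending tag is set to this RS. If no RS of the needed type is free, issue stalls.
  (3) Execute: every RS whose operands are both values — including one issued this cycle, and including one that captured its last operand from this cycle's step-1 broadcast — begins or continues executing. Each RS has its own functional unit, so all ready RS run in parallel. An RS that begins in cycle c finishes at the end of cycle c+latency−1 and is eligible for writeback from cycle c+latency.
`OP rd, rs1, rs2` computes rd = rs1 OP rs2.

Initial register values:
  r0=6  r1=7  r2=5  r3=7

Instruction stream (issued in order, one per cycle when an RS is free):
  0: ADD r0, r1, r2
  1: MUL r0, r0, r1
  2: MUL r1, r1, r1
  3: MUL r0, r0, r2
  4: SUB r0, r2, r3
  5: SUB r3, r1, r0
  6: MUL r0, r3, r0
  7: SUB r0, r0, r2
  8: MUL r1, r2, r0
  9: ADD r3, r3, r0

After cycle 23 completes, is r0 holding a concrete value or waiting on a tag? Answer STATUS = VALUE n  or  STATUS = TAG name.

STATUS = VALUE -107

c1: issue ADD r0<-Add1 | r0:Add1,r1:7,r2:5,r3:7
c2: issue MUL r0<-Mul1 | r0:Mul1,r1:7,r2:5,r3:7
c3: issue MUL r1<-Mul2 | r0:Mul1,r1:Mul2,r2:5,r3:7
c4: CDB Add1=12; stall | r0:Mul1,r1:Mul2,r2:5,r3:7
c5: stall | r0:Mul1,r1:Mul2,r2:5,r3:7
c6: stall | r0:Mul1,r1:Mul2,r2:5,r3:7
c7: CDB Mul2=49; issue MUL r0<-Mul2 | r0:Mul2,r1:49,r2:5,r3:7
c8: CDB Mul1=84; issue SUB r0<-Add1 | r0:Add1,r1:49,r2:5,r3:7
c9: issue SUB r3<-Add2 | r0:Add1,r1:49,r2:5,r3:Add2
c10: issue MUL r0<-Mul1 | r0:Mul1,r1:49,r2:5,r3:Add2
c11: CDB Add1=-2; issue SUB r0<-Add1 | r0:Add1,r1:49,r2:5,r3:Add2
c12: CDB Mul2=420; issue MUL r1<-Mul2 | r0:Add1,r1:Mul2,r2:5,r3:Add2
c13: issue ADD r3<-Add3 | r0:Add1,r1:Mul2,r2:5,r3:Add3
c14: CDB Add2=51 | r0:Add1,r1:Mul2,r2:5,r3:Add3
c15: - | r0:Add1,r1:Mul2,r2:5,r3:Add3
c16: - | r0:Add1,r1:Mul2,r2:5,r3:Add3
c17: - | r0:Add1,r1:Mul2,r2:5,r3:Add3
c18: CDB Mul1=-102 | r0:Add1,r1:Mul2,r2:5,r3:Add3
c19: - | r0:Add1,r1:Mul2,r2:5,r3:Add3
c20: - | r0:Add1,r1:Mul2,r2:5,r3:Add3
c21: CDB Add1=-107 | r0:-107,r1:Mul2,r2:5,r3:Add3
c22: - | r0:-107,r1:Mul2,r2:5,r3:Add3
c23: - | r0:-107,r1:Mul2,r2:5,r3:Add3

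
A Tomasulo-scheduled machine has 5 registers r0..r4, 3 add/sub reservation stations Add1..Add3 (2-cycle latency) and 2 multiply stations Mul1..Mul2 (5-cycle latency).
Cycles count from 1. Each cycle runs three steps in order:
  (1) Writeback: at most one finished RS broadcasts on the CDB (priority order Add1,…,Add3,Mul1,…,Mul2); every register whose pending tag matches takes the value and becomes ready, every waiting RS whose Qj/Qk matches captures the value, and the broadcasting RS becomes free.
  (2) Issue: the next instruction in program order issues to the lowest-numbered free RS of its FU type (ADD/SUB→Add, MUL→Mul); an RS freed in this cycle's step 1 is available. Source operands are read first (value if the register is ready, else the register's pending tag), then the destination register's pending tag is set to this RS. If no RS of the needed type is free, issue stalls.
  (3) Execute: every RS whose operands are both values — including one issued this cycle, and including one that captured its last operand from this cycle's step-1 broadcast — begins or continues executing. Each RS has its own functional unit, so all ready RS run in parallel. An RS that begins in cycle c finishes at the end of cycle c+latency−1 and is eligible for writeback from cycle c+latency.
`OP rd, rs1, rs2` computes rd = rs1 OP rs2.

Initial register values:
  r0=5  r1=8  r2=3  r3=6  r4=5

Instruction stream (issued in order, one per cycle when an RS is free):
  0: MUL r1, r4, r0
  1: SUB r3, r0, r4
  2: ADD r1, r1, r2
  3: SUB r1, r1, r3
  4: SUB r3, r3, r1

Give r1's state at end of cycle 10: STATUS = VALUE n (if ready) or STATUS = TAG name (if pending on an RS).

STATUS = VALUE 28

c1: issue MUL r1<-Mul1 | r0:5,r1:Mul1,r2:3,r3:6,r4:5
c2: issue SUB r3<-Add1 | r0:5,r1:Mul1,r2:3,r3:Add1,r4:5
c3: issue ADD r1<-Add2 | r0:5,r1:Add2,r2:3,r3:Add1,r4:5
c4: CDB Add1=0; issue SUB r1<-Add1 | r0:5,r1:Add1,r2:3,r3:0,r4:5
c5: issue SUB r3<-Add3 | r0:5,r1:Add1,r2:3,r3:Add3,r4:5
c6: CDB Mul1=25 | r0:5,r1:Add1,r2:3,r3:Add3,r4:5
c7: - | r0:5,r1:Add1,r2:3,r3:Add3,r4:5
c8: CDB Add2=28 | r0:5,r1:Add1,r2:3,r3:Add3,r4:5
c9: - | r0:5,r1:Add1,r2:3,r3:Add3,r4:5
c10: CDB Add1=28 | r0:5,r1:28,r2:3,r3:Add3,r4:5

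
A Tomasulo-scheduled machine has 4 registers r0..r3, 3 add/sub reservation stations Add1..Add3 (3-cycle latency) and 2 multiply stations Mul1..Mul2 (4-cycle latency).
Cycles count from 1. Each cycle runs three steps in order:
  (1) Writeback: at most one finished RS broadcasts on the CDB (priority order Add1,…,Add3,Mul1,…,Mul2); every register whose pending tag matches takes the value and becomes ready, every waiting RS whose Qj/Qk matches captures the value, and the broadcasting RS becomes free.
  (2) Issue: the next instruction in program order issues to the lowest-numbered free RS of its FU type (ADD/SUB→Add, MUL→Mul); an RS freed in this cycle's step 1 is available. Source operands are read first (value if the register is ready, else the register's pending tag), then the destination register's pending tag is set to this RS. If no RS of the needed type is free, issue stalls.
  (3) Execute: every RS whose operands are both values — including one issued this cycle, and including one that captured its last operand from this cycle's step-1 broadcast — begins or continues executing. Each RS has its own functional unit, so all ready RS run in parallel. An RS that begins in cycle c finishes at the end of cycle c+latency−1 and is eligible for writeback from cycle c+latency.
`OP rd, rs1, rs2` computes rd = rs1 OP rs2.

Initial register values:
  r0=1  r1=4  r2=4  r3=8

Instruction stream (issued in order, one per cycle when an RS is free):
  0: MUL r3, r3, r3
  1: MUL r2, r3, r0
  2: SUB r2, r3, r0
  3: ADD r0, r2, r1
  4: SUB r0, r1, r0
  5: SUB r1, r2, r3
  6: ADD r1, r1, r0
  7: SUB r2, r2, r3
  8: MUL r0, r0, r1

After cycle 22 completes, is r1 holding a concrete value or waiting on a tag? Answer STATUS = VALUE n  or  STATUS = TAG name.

STATUS = VALUE -64

cycle 1: issue MUL r3<-Mul1 // r0:1,r1:4,r2:4,r3:Mul1
cycle 2: issue MUL r2<-Mul2 // r0:1,r1:4,r2:Mul2,r3:Mul1
cycle 3: issue SUB r2<-Add1 // r0:1,r1:4,r2:Add1,r3:Mul1
cycle 4: issue ADD r0<-Add2 // r0:Add2,r1:4,r2:Add1,r3:Mul1
cycle 5: CDB Mul1=64; issue SUB r0<-Add3 // r0:Add3,r1:4,r2:Add1,r3:64
cycle 6: stall // r0:Add3,r1:4,r2:Add1,r3:64
cycle 7: stall // r0:Add3,r1:4,r2:Add1,r3:64
cycle 8: CDB Add1=63; issue SUB r1<-Add1 // r0:Add3,r1:Add1,r2:63,r3:64
cycle 9: CDB Mul2=64; stall // r0:Add3,r1:Add1,r2:63,r3:64
cycle 10: stall // r0:Add3,r1:Add1,r2:63,r3:64
cycle 11: CDB Add1=-1; issue ADD r1<-Add1 // r0:Add3,r1:Add1,r2:63,r3:64
cycle 12: CDB Add2=67; issue SUB r2<-Add2 // r0:Add3,r1:Add1,r2:Add2,r3:64
cycle 13: issue MUL r0<-Mul1 // r0:Mul1,r1:Add1,r2:Add2,r3:64
cycle 14: - // r0:Mul1,r1:Add1,r2:Add2,r3:64
cycle 15: CDB Add2=-1 // r0:Mul1,r1:Add1,r2:-1,r3:64
cycle 16: CDB Add3=-63 // r0:Mul1,r1:Add1,r2:-1,r3:64
cycle 17: - // r0:Mul1,r1:Add1,r2:-1,r3:64
cycle 18: - // r0:Mul1,r1:Add1,r2:-1,r3:64
cycle 19: CDB Add1=-64 // r0:Mul1,r1:-64,r2:-1,r3:64
cycle 20: - // r0:Mul1,r1:-64,r2:-1,r3:64
cycle 21: - // r0:Mul1,r1:-64,r2:-1,r3:64
cycle 22: - // r0:Mul1,r1:-64,r2:-1,r3:64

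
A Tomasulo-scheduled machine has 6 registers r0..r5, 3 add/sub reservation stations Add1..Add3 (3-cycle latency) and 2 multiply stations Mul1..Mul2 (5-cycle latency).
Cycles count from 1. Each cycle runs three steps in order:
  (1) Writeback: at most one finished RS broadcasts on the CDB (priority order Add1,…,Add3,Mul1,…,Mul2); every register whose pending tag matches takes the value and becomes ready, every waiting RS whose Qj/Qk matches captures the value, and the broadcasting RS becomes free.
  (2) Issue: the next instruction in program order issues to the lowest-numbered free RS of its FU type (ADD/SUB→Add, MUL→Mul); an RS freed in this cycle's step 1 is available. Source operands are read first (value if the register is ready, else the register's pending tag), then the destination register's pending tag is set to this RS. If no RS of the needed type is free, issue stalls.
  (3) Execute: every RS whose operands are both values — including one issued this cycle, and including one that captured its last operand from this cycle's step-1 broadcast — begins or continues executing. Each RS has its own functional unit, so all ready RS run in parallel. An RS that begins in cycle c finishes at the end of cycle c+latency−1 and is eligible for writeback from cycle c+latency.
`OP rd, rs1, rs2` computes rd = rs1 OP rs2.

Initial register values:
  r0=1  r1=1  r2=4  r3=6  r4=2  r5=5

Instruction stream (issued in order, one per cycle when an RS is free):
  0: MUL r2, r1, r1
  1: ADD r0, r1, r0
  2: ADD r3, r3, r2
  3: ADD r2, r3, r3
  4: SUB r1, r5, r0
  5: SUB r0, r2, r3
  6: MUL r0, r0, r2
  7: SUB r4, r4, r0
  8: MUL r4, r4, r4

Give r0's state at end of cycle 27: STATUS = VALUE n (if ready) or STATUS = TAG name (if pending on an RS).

STATUS = VALUE 98

  c1: issue MUL r2<-Mul1  regs: r0:1,r1:1,r2:Mul1,r3:6,r4:2,r5:5
  c2: issue ADD r0<-Add1  regs: r0:Add1,r1:1,r2:Mul1,r3:6,r4:2,r5:5
  c3: issue ADD r3<-Add2  regs: r0:Add1,r1:1,r2:Mul1,r3:Add2,r4:2,r5:5
  c4: issue ADD r2<-Add3  regs: r0:Add1,r1:1,r2:Add3,r3:Add2,r4:2,r5:5
  c5: CDB Add1=2; issue SUB r1<-Add1  regs: r0:2,r1:Add1,r2:Add3,r3:Add2,r4:2,r5:5
  c6: CDB Mul1=1; stall  regs: r0:2,r1:Add1,r2:Add3,r3:Add2,r4:2,r5:5
  c7: stall  regs: r0:2,r1:Add1,r2:Add3,r3:Add2,r4:2,r5:5
  c8: CDB Add1=3; issue SUB r0<-Add1  regs: r0:Add1,r1:3,r2:Add3,r3:Add2,r4:2,r5:5
  c9: CDB Add2=7; issue MUL r0<-Mul1  regs: r0:Mul1,r1:3,r2:Add3,r3:7,r4:2,r5:5
  c10: issue SUB r4<-Add2  regs: r0:Mul1,r1:3,r2:Add3,r3:7,r4:Add2,r5:5
  c11: issue MUL r4<-Mul2  regs: r0:Mul1,r1:3,r2:Add3,r3:7,r4:Mul2,r5:5
  c12: CDB Add3=14  regs: r0:Mul1,r1:3,r2:14,r3:7,r4:Mul2,r5:5
  c13: -  regs: r0:Mul1,r1:3,r2:14,r3:7,r4:Mul2,r5:5
  c14: -  regs: r0:Mul1,r1:3,r2:14,r3:7,r4:Mul2,r5:5
  c15: CDB Add1=7  regs: r0:Mul1,r1:3,r2:14,r3:7,r4:Mul2,r5:5
  c16: -  regs: r0:Mul1,r1:3,r2:14,r3:7,r4:Mul2,r5:5
  c17: -  regs: r0:Mul1,r1:3,r2:14,r3:7,r4:Mul2,r5:5
  c18: -  regs: r0:Mul1,r1:3,r2:14,r3:7,r4:Mul2,r5:5
  c19: -  regs: r0:Mul1,r1:3,r2:14,r3:7,r4:Mul2,r5:5
  c20: CDB Mul1=98  regs: r0:98,r1:3,r2:14,r3:7,r4:Mul2,r5:5
  c21: -  regs: r0:98,r1:3,r2:14,r3:7,r4:Mul2,r5:5
  c22: -  regs: r0:98,r1:3,r2:14,r3:7,r4:Mul2,r5:5
  c23: CDB Add2=-96  regs: r0:98,r1:3,r2:14,r3:7,r4:Mul2,r5:5
  c24: -  regs: r0:98,r1:3,r2:14,r3:7,r4:Mul2,r5:5
  c25: -  regs: r0:98,r1:3,r2:14,r3:7,r4:Mul2,r5:5
  c26: -  regs: r0:98,r1:3,r2:14,r3:7,r4:Mul2,r5:5
  c27: -  regs: r0:98,r1:3,r2:14,r3:7,r4:Mul2,r5:5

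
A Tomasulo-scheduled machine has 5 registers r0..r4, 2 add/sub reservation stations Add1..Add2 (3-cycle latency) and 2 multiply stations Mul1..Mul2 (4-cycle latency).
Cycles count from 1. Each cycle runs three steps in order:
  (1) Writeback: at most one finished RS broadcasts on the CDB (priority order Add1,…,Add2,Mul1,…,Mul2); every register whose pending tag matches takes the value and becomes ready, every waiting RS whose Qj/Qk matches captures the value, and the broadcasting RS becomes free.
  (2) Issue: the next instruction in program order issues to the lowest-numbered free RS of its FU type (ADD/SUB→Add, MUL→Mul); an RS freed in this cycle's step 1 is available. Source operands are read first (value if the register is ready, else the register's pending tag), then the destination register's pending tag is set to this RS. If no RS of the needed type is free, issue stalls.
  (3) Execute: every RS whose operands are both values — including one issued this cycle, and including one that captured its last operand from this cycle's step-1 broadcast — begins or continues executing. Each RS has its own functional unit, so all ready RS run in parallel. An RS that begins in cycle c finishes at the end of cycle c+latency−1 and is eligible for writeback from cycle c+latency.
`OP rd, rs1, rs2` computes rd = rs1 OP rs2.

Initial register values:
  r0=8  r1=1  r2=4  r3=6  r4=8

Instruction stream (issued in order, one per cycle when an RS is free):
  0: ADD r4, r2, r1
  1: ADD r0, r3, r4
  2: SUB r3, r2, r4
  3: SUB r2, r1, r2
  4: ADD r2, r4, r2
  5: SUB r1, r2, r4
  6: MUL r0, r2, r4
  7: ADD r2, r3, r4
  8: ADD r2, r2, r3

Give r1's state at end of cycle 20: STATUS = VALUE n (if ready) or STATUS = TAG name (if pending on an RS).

STATUS = VALUE -3

  c1: issue ADD r4<-Add1  regs: r0:8,r1:1,r2:4,r3:6,r4:Add1
  c2: issue ADD r0<-Add2  regs: r0:Add2,r1:1,r2:4,r3:6,r4:Add1
  c3: stall  regs: r0:Add2,r1:1,r2:4,r3:6,r4:Add1
  c4: CDB Add1=5; issue SUB r3<-Add1  regs: r0:Add2,r1:1,r2:4,r3:Add1,r4:5
  c5: stall  regs: r0:Add2,r1:1,r2:4,r3:Add1,r4:5
  c6: stall  regs: r0:Add2,r1:1,r2:4,r3:Add1,r4:5
  c7: CDB Add1=-1; issue SUB r2<-Add1  regs: r0:Add2,r1:1,r2:Add1,r3:-1,r4:5
  c8: CDB Add2=11; issue ADD r2<-Add2  regs: r0:11,r1:1,r2:Add2,r3:-1,r4:5
  c9: stall  regs: r0:11,r1:1,r2:Add2,r3:-1,r4:5
  c10: CDB Add1=-3; issue SUB r1<-Add1  regs: r0:11,r1:Add1,r2:Add2,r3:-1,r4:5
  c11: issue MUL r0<-Mul1  regs: r0:Mul1,r1:Add1,r2:Add2,r3:-1,r4:5
  c12: stall  regs: r0:Mul1,r1:Add1,r2:Add2,r3:-1,r4:5
  c13: CDB Add2=2; issue ADD r2<-Add2  regs: r0:Mul1,r1:Add1,r2:Add2,r3:-1,r4:5
  c14: stall  regs: r0:Mul1,r1:Add1,r2:Add2,r3:-1,r4:5
  c15: stall  regs: r0:Mul1,r1:Add1,r2:Add2,r3:-1,r4:5
  c16: CDB Add1=-3; issue ADD r2<-Add1  regs: r0:Mul1,r1:-3,r2:Add1,r3:-1,r4:5
  c17: CDB Add2=4  regs: r0:Mul1,r1:-3,r2:Add1,r3:-1,r4:5
  c18: CDB Mul1=10  regs: r0:10,r1:-3,r2:Add1,r3:-1,r4:5
  c19: -  regs: r0:10,r1:-3,r2:Add1,r3:-1,r4:5
  c20: CDB Add1=3  regs: r0:10,r1:-3,r2:3,r3:-1,r4:5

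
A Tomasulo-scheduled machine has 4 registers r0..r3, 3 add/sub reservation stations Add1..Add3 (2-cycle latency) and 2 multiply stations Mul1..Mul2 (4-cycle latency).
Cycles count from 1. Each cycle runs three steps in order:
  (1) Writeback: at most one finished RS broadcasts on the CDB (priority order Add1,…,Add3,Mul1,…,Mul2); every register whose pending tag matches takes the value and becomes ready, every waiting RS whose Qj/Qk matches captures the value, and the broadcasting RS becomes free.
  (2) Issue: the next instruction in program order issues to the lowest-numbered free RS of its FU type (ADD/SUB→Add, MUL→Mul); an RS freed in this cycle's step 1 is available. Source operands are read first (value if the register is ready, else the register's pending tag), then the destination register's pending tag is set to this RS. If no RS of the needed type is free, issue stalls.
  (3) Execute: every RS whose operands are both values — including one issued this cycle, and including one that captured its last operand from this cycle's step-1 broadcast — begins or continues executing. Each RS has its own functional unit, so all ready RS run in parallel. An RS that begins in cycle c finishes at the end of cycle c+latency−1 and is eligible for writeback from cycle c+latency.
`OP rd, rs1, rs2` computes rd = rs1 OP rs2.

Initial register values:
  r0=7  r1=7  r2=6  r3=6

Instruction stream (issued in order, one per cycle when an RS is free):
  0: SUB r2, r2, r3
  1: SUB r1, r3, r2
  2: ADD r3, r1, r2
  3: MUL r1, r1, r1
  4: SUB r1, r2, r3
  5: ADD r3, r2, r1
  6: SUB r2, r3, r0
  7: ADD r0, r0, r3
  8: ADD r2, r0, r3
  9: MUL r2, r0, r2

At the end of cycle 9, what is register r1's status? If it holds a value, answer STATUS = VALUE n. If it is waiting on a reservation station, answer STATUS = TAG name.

cycle 1: issue SUB r2<-Add1 // r0:7,r1:7,r2:Add1,r3:6
cycle 2: issue SUB r1<-Add2 // r0:7,r1:Add2,r2:Add1,r3:6
cycle 3: CDB Add1=0; issue ADD r3<-Add1 // r0:7,r1:Add2,r2:0,r3:Add1
cycle 4: issue MUL r1<-Mul1 // r0:7,r1:Mul1,r2:0,r3:Add1
cycle 5: CDB Add2=6; issue SUB r1<-Add2 // r0:7,r1:Add2,r2:0,r3:Add1
cycle 6: issue ADD r3<-Add3 // r0:7,r1:Add2,r2:0,r3:Add3
cycle 7: CDB Add1=6; issue SUB r2<-Add1 // r0:7,r1:Add2,r2:Add1,r3:Add3
cycle 8: stall // r0:7,r1:Add2,r2:Add1,r3:Add3
cycle 9: CDB Add2=-6; issue ADD r0<-Add2 // r0:Add2,r1:-6,r2:Add1,r3:Add3

STATUS = VALUE -6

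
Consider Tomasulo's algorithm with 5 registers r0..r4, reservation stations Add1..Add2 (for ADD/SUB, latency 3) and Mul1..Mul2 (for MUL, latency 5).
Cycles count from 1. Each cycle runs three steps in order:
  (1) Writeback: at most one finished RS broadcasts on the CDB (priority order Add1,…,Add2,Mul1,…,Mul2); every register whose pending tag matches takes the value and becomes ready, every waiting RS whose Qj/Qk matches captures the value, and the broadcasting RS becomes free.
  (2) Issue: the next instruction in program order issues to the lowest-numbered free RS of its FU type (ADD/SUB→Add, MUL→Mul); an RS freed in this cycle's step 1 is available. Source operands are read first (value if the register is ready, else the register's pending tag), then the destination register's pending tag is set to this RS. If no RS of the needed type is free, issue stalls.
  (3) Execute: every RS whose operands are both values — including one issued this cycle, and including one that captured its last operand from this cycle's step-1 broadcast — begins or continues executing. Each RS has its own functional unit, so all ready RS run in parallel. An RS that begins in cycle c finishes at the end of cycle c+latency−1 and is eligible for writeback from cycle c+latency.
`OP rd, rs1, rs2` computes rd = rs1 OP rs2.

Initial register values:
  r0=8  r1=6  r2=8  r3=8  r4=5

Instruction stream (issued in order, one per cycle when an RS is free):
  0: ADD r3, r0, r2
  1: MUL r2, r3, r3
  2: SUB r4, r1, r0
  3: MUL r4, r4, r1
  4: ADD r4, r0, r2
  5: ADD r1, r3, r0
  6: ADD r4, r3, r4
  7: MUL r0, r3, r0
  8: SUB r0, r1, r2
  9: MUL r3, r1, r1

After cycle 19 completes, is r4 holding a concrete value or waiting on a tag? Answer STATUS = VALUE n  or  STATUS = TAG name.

  c1: issue ADD r3<-Add1  regs: r0:8,r1:6,r2:8,r3:Add1,r4:5
  c2: issue MUL r2<-Mul1  regs: r0:8,r1:6,r2:Mul1,r3:Add1,r4:5
  c3: issue SUB r4<-Add2  regs: r0:8,r1:6,r2:Mul1,r3:Add1,r4:Add2
  c4: CDB Add1=16; issue MUL r4<-Mul2  regs: r0:8,r1:6,r2:Mul1,r3:16,r4:Mul2
  c5: issue ADD r4<-Add1  regs: r0:8,r1:6,r2:Mul1,r3:16,r4:Add1
  c6: CDB Add2=-2; issue ADD r1<-Add2  regs: r0:8,r1:Add2,r2:Mul1,r3:16,r4:Add1
  c7: stall  regs: r0:8,r1:Add2,r2:Mul1,r3:16,r4:Add1
  c8: stall  regs: r0:8,r1:Add2,r2:Mul1,r3:16,r4:Add1
  c9: CDB Add2=24; issue ADD r4<-Add2  regs: r0:8,r1:24,r2:Mul1,r3:16,r4:Add2
  c10: CDB Mul1=256; issue MUL r0<-Mul1  regs: r0:Mul1,r1:24,r2:256,r3:16,r4:Add2
  c11: CDB Mul2=-12; stall  regs: r0:Mul1,r1:24,r2:256,r3:16,r4:Add2
  c12: stall  regs: r0:Mul1,r1:24,r2:256,r3:16,r4:Add2
  c13: CDB Add1=264; issue SUB r0<-Add1  regs: r0:Add1,r1:24,r2:256,r3:16,r4:Add2
  c14: issue MUL r3<-Mul2  regs: r0:Add1,r1:24,r2:256,r3:Mul2,r4:Add2
  c15: CDB Mul1=128  regs: r0:Add1,r1:24,r2:256,r3:Mul2,r4:Add2
  c16: CDB Add1=-232  regs: r0:-232,r1:24,r2:256,r3:Mul2,r4:Add2
  c17: CDB Add2=280  regs: r0:-232,r1:24,r2:256,r3:Mul2,r4:280
  c18: -  regs: r0:-232,r1:24,r2:256,r3:Mul2,r4:280
  c19: CDB Mul2=576  regs: r0:-232,r1:24,r2:256,r3:576,r4:280

STATUS = VALUE 280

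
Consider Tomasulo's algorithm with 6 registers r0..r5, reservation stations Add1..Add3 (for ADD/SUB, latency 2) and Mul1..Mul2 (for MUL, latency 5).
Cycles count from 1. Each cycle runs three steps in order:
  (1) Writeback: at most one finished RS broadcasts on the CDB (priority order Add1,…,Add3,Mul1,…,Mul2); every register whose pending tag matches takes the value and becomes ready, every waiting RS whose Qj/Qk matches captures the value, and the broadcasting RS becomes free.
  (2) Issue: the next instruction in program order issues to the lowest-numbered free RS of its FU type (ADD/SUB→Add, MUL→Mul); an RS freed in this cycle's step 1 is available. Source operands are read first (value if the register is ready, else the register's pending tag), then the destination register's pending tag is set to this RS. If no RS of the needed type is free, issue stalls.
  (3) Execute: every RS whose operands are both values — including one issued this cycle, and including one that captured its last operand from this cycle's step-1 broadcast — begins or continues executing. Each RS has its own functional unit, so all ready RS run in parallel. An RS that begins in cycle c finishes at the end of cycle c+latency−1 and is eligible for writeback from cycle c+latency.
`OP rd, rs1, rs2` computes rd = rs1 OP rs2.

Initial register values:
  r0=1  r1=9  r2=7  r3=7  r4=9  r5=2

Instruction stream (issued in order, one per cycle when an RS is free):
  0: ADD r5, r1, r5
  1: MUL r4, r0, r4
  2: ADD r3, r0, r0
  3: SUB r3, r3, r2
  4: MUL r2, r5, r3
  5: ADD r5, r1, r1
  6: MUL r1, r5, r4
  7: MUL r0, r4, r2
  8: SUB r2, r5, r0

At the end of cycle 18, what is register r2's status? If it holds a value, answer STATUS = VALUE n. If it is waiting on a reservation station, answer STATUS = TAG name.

c1: issue ADD r5<-Add1 | r0:1,r1:9,r2:7,r3:7,r4:9,r5:Add1
c2: issue MUL r4<-Mul1 | r0:1,r1:9,r2:7,r3:7,r4:Mul1,r5:Add1
c3: CDB Add1=11; issue ADD r3<-Add1 | r0:1,r1:9,r2:7,r3:Add1,r4:Mul1,r5:11
c4: issue SUB r3<-Add2 | r0:1,r1:9,r2:7,r3:Add2,r4:Mul1,r5:11
c5: CDB Add1=2; issue MUL r2<-Mul2 | r0:1,r1:9,r2:Mul2,r3:Add2,r4:Mul1,r5:11
c6: issue ADD r5<-Add1 | r0:1,r1:9,r2:Mul2,r3:Add2,r4:Mul1,r5:Add1
c7: CDB Add2=-5; stall | r0:1,r1:9,r2:Mul2,r3:-5,r4:Mul1,r5:Add1
c8: CDB Add1=18; stall | r0:1,r1:9,r2:Mul2,r3:-5,r4:Mul1,r5:18
c9: CDB Mul1=9; issue MUL r1<-Mul1 | r0:1,r1:Mul1,r2:Mul2,r3:-5,r4:9,r5:18
c10: stall | r0:1,r1:Mul1,r2:Mul2,r3:-5,r4:9,r5:18
c11: stall | r0:1,r1:Mul1,r2:Mul2,r3:-5,r4:9,r5:18
c12: CDB Mul2=-55; issue MUL r0<-Mul2 | r0:Mul2,r1:Mul1,r2:-55,r3:-5,r4:9,r5:18
c13: issue SUB r2<-Add1 | r0:Mul2,r1:Mul1,r2:Add1,r3:-5,r4:9,r5:18
c14: CDB Mul1=162 | r0:Mul2,r1:162,r2:Add1,r3:-5,r4:9,r5:18
c15: - | r0:Mul2,r1:162,r2:Add1,r3:-5,r4:9,r5:18
c16: - | r0:Mul2,r1:162,r2:Add1,r3:-5,r4:9,r5:18
c17: CDB Mul2=-495 | r0:-495,r1:162,r2:Add1,r3:-5,r4:9,r5:18
c18: - | r0:-495,r1:162,r2:Add1,r3:-5,r4:9,r5:18

STATUS = TAG Add1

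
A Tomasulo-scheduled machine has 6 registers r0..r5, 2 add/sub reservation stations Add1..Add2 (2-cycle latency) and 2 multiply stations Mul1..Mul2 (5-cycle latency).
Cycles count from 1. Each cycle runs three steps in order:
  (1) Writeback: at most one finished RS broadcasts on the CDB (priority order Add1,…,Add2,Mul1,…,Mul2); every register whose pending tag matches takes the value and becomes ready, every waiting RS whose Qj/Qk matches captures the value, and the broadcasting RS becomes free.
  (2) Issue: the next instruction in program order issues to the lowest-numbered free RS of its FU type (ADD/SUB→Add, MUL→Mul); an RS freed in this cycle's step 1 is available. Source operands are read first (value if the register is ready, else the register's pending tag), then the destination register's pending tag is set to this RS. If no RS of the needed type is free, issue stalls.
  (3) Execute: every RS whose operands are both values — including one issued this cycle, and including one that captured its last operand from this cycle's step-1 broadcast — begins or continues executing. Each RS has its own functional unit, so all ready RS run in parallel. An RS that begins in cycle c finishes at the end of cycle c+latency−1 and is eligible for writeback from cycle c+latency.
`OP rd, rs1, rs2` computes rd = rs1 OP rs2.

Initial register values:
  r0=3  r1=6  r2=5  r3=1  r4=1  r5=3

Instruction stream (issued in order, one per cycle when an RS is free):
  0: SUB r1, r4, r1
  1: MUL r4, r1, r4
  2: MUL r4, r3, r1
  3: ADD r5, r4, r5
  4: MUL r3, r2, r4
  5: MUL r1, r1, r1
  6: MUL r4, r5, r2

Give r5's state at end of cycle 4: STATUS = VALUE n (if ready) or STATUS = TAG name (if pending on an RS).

STATUS = TAG Add1

  c1: issue SUB r1<-Add1  regs: r0:3,r1:Add1,r2:5,r3:1,r4:1,r5:3
  c2: issue MUL r4<-Mul1  regs: r0:3,r1:Add1,r2:5,r3:1,r4:Mul1,r5:3
  c3: CDB Add1=-5; issue MUL r4<-Mul2  regs: r0:3,r1:-5,r2:5,r3:1,r4:Mul2,r5:3
  c4: issue ADD r5<-Add1  regs: r0:3,r1:-5,r2:5,r3:1,r4:Mul2,r5:Add1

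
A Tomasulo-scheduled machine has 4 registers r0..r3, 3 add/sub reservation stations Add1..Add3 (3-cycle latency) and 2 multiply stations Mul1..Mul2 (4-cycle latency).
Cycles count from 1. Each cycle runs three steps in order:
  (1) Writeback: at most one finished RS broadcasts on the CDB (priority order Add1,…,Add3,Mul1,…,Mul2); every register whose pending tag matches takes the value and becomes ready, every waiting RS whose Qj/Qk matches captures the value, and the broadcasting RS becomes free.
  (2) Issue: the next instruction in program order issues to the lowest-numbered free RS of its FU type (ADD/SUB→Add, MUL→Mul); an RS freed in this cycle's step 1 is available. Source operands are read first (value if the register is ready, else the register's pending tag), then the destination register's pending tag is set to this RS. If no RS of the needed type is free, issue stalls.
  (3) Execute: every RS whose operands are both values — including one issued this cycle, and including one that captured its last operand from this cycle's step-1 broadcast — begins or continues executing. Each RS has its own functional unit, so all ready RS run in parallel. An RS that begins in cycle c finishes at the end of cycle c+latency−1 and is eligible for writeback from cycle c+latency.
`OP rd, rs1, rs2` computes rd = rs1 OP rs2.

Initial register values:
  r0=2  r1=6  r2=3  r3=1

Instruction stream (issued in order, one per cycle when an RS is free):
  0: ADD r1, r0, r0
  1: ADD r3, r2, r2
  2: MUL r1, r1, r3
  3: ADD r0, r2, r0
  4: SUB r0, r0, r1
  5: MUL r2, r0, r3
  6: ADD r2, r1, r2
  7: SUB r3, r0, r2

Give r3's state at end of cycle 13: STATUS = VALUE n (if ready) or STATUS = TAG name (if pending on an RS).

STATUS = TAG Add3

cycle 1: issue ADD r1<-Add1 // r0:2,r1:Add1,r2:3,r3:1
cycle 2: issue ADD r3<-Add2 // r0:2,r1:Add1,r2:3,r3:Add2
cycle 3: issue MUL r1<-Mul1 // r0:2,r1:Mul1,r2:3,r3:Add2
cycle 4: CDB Add1=4; issue ADD r0<-Add1 // r0:Add1,r1:Mul1,r2:3,r3:Add2
cycle 5: CDB Add2=6; issue SUB r0<-Add2 // r0:Add2,r1:Mul1,r2:3,r3:6
cycle 6: issue MUL r2<-Mul2 // r0:Add2,r1:Mul1,r2:Mul2,r3:6
cycle 7: CDB Add1=5; issue ADD r2<-Add1 // r0:Add2,r1:Mul1,r2:Add1,r3:6
cycle 8: issue SUB r3<-Add3 // r0:Add2,r1:Mul1,r2:Add1,r3:Add3
cycle 9: CDB Mul1=24 // r0:Add2,r1:24,r2:Add1,r3:Add3
cycle 10: - // r0:Add2,r1:24,r2:Add1,r3:Add3
cycle 11: - // r0:Add2,r1:24,r2:Add1,r3:Add3
cycle 12: CDB Add2=-19 // r0:-19,r1:24,r2:Add1,r3:Add3
cycle 13: - // r0:-19,r1:24,r2:Add1,r3:Add3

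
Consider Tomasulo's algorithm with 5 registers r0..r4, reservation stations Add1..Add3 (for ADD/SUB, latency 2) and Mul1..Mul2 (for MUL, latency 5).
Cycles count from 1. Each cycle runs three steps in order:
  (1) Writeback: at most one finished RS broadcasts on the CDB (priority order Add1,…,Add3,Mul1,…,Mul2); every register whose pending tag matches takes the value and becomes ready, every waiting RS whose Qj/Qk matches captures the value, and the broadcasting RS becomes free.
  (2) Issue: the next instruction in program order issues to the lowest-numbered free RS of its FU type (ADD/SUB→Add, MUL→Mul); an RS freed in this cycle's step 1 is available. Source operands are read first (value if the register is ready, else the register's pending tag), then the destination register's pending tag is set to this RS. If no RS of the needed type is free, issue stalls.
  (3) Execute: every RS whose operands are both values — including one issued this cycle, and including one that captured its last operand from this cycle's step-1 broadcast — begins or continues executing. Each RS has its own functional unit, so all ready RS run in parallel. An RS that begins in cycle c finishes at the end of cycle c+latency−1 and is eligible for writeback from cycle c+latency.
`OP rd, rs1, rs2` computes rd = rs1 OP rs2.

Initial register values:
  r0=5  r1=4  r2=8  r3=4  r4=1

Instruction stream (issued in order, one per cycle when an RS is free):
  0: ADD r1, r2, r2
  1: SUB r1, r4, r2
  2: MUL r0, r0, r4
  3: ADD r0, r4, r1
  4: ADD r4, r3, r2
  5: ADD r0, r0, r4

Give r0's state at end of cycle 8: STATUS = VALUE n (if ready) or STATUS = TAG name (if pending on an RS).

STATUS = TAG Add1

c1: issue ADD r1<-Add1 | r0:5,r1:Add1,r2:8,r3:4,r4:1
c2: issue SUB r1<-Add2 | r0:5,r1:Add2,r2:8,r3:4,r4:1
c3: CDB Add1=16; issue MUL r0<-Mul1 | r0:Mul1,r1:Add2,r2:8,r3:4,r4:1
c4: CDB Add2=-7; issue ADD r0<-Add1 | r0:Add1,r1:-7,r2:8,r3:4,r4:1
c5: issue ADD r4<-Add2 | r0:Add1,r1:-7,r2:8,r3:4,r4:Add2
c6: CDB Add1=-6; issue ADD r0<-Add1 | r0:Add1,r1:-7,r2:8,r3:4,r4:Add2
c7: CDB Add2=12 | r0:Add1,r1:-7,r2:8,r3:4,r4:12
c8: CDB Mul1=5 | r0:Add1,r1:-7,r2:8,r3:4,r4:12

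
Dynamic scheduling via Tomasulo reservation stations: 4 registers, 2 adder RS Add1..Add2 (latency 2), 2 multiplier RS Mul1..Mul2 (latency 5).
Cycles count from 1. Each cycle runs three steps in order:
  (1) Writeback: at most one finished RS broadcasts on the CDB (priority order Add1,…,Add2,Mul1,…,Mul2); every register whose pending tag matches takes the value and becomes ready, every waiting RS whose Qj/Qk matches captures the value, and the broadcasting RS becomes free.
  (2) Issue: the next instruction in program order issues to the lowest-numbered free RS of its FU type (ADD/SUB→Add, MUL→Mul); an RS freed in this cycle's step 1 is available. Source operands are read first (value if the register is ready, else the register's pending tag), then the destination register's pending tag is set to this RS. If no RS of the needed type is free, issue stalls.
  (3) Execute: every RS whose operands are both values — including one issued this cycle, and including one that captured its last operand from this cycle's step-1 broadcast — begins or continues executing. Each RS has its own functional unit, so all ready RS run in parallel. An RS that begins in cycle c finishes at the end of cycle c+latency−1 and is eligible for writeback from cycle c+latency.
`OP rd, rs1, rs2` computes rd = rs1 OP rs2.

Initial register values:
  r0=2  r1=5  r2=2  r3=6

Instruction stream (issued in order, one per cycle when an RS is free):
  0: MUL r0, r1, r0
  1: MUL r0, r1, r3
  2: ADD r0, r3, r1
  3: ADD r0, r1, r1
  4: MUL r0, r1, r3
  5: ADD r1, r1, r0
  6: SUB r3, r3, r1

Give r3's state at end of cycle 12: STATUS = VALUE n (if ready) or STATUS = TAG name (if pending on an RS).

c1: issue MUL r0<-Mul1 | r0:Mul1,r1:5,r2:2,r3:6
c2: issue MUL r0<-Mul2 | r0:Mul2,r1:5,r2:2,r3:6
c3: issue ADD r0<-Add1 | r0:Add1,r1:5,r2:2,r3:6
c4: issue ADD r0<-Add2 | r0:Add2,r1:5,r2:2,r3:6
c5: CDB Add1=11; stall | r0:Add2,r1:5,r2:2,r3:6
c6: CDB Add2=10; stall | r0:10,r1:5,r2:2,r3:6
c7: CDB Mul1=10; issue MUL r0<-Mul1 | r0:Mul1,r1:5,r2:2,r3:6
c8: CDB Mul2=30; issue ADD r1<-Add1 | r0:Mul1,r1:Add1,r2:2,r3:6
c9: issue SUB r3<-Add2 | r0:Mul1,r1:Add1,r2:2,r3:Add2
c10: - | r0:Mul1,r1:Add1,r2:2,r3:Add2
c11: - | r0:Mul1,r1:Add1,r2:2,r3:Add2
c12: CDB Mul1=30 | r0:30,r1:Add1,r2:2,r3:Add2

STATUS = TAG Add2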